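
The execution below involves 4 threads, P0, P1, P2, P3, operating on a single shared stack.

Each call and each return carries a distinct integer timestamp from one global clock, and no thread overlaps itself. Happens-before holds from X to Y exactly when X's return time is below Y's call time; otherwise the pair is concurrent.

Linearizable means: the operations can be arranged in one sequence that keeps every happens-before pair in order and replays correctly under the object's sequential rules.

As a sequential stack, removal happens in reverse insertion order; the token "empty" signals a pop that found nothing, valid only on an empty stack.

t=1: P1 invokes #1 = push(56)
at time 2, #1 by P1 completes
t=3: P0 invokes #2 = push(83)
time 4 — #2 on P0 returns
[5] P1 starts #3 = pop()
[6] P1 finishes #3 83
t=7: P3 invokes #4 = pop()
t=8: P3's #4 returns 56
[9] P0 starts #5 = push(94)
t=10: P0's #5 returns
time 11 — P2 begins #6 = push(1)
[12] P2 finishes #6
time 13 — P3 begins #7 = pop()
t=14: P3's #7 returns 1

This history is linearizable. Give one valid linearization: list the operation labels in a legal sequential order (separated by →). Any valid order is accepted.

after step 1 (#1 push(56)): stack <56>
after step 2 (#2 push(83)): stack <56,83>
after step 3 (#3 pop() → 83): stack <56>
after step 4 (#4 pop() → 56): stack <>
after step 5 (#5 push(94)): stack <94>
after step 6 (#6 push(1)): stack <94,1>
after step 7 (#7 pop() → 1): stack <94>

#1 → #2 → #3 → #4 → #5 → #6 → #7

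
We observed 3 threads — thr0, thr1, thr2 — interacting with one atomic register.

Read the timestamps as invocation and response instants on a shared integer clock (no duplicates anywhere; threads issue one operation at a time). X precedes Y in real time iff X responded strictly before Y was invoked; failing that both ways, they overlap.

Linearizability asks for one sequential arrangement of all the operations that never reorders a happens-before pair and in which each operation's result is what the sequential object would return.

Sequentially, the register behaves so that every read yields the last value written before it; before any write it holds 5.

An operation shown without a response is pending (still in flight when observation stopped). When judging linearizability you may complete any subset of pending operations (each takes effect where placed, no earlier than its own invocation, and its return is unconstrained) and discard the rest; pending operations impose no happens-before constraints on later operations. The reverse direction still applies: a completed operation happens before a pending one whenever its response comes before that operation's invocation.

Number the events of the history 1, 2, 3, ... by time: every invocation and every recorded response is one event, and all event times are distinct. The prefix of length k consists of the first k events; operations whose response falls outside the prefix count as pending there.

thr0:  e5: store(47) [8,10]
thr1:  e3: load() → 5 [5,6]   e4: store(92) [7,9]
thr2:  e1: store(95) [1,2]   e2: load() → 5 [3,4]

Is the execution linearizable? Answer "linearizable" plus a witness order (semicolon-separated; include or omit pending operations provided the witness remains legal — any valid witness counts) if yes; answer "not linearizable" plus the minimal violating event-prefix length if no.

not linearizable — minimal violating prefix: 4 events

through event 3 a valid linearization exists; event 4 (e2 responding at time 4) ends that
the completed operations (2 total) allow one real-time order; the atomic register replay rejects it
for example e1, e2 fails at step 2: e2 load() → 5 is not legal there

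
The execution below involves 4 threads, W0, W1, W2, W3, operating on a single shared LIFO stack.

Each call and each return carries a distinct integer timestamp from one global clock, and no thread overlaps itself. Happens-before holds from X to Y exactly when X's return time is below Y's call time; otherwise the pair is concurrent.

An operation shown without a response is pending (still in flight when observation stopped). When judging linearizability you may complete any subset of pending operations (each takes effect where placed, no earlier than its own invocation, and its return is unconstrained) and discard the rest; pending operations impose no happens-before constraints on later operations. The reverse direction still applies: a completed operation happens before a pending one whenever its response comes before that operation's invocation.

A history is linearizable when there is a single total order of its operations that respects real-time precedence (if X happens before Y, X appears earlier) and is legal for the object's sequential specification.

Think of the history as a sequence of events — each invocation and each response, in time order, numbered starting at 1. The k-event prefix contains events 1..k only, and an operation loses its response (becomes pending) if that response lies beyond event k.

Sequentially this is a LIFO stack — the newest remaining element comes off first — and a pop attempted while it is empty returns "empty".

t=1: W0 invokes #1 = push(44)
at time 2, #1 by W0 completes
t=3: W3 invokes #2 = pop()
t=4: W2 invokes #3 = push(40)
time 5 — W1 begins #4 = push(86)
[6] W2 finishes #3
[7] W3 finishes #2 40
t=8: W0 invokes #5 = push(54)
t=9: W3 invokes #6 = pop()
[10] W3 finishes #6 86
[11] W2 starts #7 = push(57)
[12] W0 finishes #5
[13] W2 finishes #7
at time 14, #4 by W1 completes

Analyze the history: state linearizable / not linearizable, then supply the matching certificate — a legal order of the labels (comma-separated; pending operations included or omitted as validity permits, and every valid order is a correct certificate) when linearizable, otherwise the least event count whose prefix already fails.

1. #1 push(44), leaving stack <44>
2. #3 push(40), leaving stack <44,40>
3. #2 pop() → 40, leaving stack <44>
4. #4 push(86), leaving stack <44,86>
5. #6 pop() → 86, leaving stack <44>
6. #5 push(54), leaving stack <44,54>
7. #7 push(57), leaving stack <44,54,57>

linearizable — witness: #1, #3, #2, #4, #6, #5, #7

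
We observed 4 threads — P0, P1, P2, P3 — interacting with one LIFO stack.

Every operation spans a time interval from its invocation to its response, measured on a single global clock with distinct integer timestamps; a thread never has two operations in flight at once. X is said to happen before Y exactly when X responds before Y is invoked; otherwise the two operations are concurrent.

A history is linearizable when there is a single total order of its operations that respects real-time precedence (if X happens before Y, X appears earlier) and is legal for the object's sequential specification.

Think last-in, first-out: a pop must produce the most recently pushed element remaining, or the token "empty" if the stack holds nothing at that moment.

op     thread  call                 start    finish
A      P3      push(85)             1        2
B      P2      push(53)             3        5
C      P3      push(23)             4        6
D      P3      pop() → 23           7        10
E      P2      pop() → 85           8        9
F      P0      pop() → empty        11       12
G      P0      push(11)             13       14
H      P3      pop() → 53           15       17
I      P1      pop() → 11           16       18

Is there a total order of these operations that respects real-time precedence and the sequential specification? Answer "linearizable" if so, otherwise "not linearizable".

through event 8 a valid linearization exists; event 9 (E responding at time 9) ends that
the 4 completed operations admit 2 real-time orders; each fails the LIFO stack replay
every completion of the 1 pending operation (D) was checked; none linearizes
e.g. A, B, C, E (pending dropped): illegal at step 4, since E pop() → 85 cannot apply there
e.g. A, C, B, E (pending dropped): illegal at step 4, since E pop() → 85 cannot apply there

not linearizable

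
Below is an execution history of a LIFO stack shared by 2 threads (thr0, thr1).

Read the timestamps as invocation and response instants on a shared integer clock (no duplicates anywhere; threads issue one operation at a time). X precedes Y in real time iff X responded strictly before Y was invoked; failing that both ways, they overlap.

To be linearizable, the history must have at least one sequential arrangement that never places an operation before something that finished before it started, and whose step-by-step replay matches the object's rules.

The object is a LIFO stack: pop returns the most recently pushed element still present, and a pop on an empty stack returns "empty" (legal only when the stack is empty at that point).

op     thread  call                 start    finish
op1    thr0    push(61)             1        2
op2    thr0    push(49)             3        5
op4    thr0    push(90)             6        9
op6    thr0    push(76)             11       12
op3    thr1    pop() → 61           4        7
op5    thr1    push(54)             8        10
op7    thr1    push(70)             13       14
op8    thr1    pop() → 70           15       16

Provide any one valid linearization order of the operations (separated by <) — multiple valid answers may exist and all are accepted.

step 1: op1 push(61) — stack <61>
step 2: op3 pop() → 61 — stack <>
step 3: op2 push(49) — stack <49>
step 4: op4 push(90) — stack <49,90>
step 5: op5 push(54) — stack <49,90,54>
step 6: op6 push(76) — stack <49,90,54,76>
step 7: op7 push(70) — stack <49,90,54,76,70>
step 8: op8 pop() → 70 — stack <49,90,54,76>

op1 < op3 < op2 < op4 < op5 < op6 < op7 < op8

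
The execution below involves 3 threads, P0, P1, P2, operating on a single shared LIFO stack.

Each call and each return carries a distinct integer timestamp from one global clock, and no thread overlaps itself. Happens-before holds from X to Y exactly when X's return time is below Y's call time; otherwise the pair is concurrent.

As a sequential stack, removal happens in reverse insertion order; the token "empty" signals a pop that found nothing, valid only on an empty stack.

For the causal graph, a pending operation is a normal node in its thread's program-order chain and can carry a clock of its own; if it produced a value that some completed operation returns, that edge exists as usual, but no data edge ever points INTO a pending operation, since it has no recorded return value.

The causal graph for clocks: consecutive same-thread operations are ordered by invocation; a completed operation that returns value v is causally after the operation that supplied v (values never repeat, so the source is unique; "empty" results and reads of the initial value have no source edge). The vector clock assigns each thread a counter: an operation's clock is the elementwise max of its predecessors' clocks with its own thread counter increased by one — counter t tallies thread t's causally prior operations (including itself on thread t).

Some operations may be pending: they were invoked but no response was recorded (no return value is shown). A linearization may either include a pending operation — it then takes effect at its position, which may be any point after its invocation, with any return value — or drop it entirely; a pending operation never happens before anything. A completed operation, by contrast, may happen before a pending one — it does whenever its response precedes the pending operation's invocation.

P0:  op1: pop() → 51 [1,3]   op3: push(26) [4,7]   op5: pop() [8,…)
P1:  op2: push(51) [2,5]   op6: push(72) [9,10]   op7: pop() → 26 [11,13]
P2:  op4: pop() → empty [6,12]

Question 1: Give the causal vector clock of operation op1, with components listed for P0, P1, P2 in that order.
invoked at 6, op4 has no predecessors; its own P2 bump gives (0, 0, 1)
invoked at 2, op2 has no predecessors; its own P1 bump gives (0, 1, 0)
op6, invoked 9, takes VC(op2)=(0, 1, 0) under max, adds 1 for P1 → (0, 2, 0)
op1, invoked 1, takes VC(op2)=(0, 1, 0) under max, adds 1 for P0 → (1, 1, 0)
op3, invoked 4, takes VC(op1)=(1, 1, 0) under max, adds 1 for P0 → (2, 1, 0)
op5, invoked 8, takes VC(op3)=(2, 1, 0) under max, adds 1 for P0 → (3, 1, 0)
op7, invoked 11, takes VC(op3)=(2, 1, 0), VC(op6)=(0, 2, 0) under max, adds 1 for P1 → (2, 3, 0)
target: VC(op1) = (1, 1, 0)

(1, 1, 0)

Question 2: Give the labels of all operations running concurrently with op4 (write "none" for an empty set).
overlap test against op4 [6,12]: concurrent iff the interval meets 6..12
op1 [1,3]: before
op2 [2,5]: before
op3 [4,7]: concurrent
op5 [8,…): concurrent
op6 [9,10]: concurrent
op7 [11,13]: concurrent

op3, op5, op6, op7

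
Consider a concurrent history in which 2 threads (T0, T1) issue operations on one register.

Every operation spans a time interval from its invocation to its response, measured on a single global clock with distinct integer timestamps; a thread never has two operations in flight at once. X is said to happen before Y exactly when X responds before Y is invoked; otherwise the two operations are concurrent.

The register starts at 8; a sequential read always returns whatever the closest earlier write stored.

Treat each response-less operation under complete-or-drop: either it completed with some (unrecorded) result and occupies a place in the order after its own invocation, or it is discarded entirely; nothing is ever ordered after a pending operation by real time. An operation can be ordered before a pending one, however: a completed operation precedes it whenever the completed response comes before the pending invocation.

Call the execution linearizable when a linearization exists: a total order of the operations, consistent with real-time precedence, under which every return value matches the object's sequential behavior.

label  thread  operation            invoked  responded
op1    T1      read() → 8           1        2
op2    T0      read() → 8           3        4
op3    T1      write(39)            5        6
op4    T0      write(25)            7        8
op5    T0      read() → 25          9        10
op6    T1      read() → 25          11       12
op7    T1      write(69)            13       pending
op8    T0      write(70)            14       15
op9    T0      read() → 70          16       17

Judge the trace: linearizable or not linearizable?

linearizable

witness order: op1, op2, op3, op4, op5, op6, op7, op8, op9
1. op1 read() → 8, leaving value 8
2. op2 read() → 8, leaving value 8
3. op3 write(39), leaving value 39
4. op4 write(25), leaving value 25
5. op5 read() → 25, leaving value 25
6. op6 read() → 25, leaving value 25
7. op7 write(69) (pending, included), leaving value 69
8. op8 write(70), leaving value 70
9. op9 read() → 70, leaving value 70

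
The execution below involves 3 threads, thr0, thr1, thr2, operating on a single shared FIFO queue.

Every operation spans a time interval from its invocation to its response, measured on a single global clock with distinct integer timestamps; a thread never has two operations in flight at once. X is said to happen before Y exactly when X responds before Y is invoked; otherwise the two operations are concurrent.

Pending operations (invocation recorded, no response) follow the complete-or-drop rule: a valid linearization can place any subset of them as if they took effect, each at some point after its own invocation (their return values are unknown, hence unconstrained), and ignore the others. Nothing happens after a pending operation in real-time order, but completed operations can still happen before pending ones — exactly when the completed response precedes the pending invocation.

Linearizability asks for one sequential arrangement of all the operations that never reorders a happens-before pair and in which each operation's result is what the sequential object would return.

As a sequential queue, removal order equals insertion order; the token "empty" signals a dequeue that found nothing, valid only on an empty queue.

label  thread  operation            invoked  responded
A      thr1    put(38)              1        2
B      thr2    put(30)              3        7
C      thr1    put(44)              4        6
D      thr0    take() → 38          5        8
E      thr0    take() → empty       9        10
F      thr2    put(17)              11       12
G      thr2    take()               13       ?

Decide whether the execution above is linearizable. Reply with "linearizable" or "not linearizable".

cut after 9 events: linearizable; cut after 10 events (E responds, time 10): not linearizable
real-time-consistent orders of the 5 completed operations: 6 — all fail the FIFO queue replay
e.g. A, B, C, D, E: illegal at step 5, since E take() → empty cannot apply there
e.g. A, B, D, C, E: illegal at step 5, since E take() → empty cannot apply there

not linearizable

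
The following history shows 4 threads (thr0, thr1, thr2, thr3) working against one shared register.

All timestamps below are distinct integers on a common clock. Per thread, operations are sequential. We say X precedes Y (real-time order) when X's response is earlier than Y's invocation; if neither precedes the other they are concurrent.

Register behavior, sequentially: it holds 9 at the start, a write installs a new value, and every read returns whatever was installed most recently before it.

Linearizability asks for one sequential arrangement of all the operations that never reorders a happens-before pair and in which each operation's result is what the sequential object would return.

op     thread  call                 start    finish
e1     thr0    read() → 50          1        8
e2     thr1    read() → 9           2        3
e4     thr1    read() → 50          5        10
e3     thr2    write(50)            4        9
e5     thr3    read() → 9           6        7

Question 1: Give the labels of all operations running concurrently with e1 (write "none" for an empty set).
Answer: e2, e3, e4, e5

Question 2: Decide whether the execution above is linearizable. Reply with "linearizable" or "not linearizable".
linearizable

one valid linearization: e2, e5, e3, e1, e4
step 1: e2 read() → 9 — value 9
step 2: e5 read() → 9 — value 9
step 3: e3 write(50) — value 50
step 4: e1 read() → 50 — value 50
step 5: e4 read() → 50 — value 50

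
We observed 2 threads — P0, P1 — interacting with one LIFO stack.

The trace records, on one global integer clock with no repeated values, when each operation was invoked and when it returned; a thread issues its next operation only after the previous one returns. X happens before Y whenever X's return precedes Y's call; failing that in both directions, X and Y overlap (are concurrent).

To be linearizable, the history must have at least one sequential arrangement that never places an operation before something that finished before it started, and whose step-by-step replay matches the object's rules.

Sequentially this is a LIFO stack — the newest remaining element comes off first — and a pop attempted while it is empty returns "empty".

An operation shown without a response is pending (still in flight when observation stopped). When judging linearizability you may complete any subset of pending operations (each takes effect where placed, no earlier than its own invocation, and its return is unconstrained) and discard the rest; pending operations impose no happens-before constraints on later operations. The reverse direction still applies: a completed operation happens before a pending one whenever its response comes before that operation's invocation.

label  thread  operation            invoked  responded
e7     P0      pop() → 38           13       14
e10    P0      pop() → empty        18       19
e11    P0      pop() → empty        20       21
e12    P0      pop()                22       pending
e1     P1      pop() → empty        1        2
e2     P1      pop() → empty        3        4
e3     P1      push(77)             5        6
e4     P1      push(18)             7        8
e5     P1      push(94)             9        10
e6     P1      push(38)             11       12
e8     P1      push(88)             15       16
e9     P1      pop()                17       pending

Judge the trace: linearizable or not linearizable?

not linearizable

already the first 19 events (up to e10's response at time 19) admit no linearization; the first 18 still do
the sole real-time-consistent order of 9 completed operations fails the LIFO stack replay
completion choices over the 1 pending operation (e9) were checked; none helps
take e1, e2, e3, e4, e5, e6, e7, e8, e10 (pending dropped): step 9 already fails, because e10 pop() → empty cannot occur there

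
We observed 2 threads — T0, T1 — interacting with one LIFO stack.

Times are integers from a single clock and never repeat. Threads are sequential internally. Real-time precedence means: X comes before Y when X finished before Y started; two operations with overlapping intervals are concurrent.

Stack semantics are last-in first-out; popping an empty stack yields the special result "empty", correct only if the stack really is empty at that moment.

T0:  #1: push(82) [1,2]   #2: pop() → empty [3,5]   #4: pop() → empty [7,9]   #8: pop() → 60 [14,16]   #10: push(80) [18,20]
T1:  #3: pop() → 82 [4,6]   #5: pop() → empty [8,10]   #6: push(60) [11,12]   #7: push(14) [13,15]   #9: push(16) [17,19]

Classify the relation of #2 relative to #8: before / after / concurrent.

before

#2 spans [3,5], #8 spans [14,16]
resp(#2)=5 < inv(#8)=14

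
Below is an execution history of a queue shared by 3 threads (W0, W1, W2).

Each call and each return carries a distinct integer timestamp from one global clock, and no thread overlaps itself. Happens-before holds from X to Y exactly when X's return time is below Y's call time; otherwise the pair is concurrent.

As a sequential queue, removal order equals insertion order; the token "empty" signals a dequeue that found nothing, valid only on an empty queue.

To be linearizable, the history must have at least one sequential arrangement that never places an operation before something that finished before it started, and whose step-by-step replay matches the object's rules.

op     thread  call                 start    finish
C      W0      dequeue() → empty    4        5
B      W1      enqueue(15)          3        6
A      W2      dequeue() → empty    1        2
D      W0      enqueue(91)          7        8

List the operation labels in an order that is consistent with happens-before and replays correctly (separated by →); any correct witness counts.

after step 1 (A dequeue() → empty): queue <>
after step 2 (C dequeue() → empty): queue <>
after step 3 (B enqueue(15)): queue <15>
after step 4 (D enqueue(91)): queue <15,91>

A → C → B → D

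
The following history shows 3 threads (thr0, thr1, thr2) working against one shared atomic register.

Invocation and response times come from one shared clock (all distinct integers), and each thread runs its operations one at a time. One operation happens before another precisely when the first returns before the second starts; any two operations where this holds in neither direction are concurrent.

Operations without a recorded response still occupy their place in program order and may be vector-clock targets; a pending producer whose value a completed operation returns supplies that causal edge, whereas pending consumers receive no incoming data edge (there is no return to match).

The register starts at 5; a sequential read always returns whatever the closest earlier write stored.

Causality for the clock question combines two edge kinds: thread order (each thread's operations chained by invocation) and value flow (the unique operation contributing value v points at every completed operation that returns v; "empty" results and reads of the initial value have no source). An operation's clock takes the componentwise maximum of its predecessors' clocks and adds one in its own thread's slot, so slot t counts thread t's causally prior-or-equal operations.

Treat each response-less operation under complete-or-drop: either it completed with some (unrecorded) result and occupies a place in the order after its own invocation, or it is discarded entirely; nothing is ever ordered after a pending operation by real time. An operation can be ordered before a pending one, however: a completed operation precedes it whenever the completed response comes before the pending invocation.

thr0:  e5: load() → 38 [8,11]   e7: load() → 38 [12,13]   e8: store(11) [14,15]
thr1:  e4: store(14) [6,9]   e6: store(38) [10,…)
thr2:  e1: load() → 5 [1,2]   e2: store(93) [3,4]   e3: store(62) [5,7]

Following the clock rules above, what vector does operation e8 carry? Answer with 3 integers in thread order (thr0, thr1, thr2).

(3, 2, 0)

no predecessors for e1 (invoked 1): thr2 increments from zero → (0, 0, 1)
no predecessors for e4 (invoked 6): thr1 increments from zero → (0, 1, 0)
e2, invoked 3, takes VC(e1)=(0, 0, 1) under max, adds 1 for thr2 → (0, 0, 2)
e6, invoked 10, takes VC(e4)=(0, 1, 0) under max, adds 1 for thr1 → (0, 2, 0)
e3, invoked 5, takes VC(e2)=(0, 0, 2) under max, adds 1 for thr2 → (0, 0, 3)
e5, invoked 8, takes VC(e6)=(0, 2, 0) under max, adds 1 for thr0 → (1, 2, 0)
e7, invoked 12, takes VC(e5)=(1, 2, 0), VC(e6)=(0, 2, 0) under max, adds 1 for thr0 → (2, 2, 0)
e8, invoked 14, takes VC(e7)=(2, 2, 0) under max, adds 1 for thr0 → (3, 2, 0)
target: VC(e8) = (3, 2, 0)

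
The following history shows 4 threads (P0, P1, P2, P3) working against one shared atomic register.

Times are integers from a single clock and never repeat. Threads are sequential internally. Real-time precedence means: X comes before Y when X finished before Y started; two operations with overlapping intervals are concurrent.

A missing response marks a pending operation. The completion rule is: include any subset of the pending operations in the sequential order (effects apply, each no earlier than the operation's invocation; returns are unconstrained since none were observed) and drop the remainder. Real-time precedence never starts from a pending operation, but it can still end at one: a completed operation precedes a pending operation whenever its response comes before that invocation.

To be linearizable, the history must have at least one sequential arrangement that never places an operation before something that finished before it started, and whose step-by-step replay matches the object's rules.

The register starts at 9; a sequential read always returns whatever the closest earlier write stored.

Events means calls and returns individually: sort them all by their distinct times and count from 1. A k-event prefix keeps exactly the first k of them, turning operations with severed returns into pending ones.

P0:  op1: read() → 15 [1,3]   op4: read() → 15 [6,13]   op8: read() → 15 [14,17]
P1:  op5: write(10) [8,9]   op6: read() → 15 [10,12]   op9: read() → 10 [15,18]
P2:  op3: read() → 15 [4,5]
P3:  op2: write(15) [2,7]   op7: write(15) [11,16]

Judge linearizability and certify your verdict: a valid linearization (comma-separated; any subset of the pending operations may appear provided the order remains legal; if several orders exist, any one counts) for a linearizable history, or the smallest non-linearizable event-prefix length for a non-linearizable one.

already the first 18 events (up to op9's response at time 18) admit no linearization; the first 17 still do
92 orders of the 9 completed atomic register ops respect real time; none is legal
take op1, op2, op3, op4, op5, op6, op7, op8, op9: step 1 already fails, because op1 read() → 15 cannot occur there
take op1, op2, op3, op4, op5, op6, op7, op9, op8: step 1 already fails, because op1 read() → 15 cannot occur there

not linearizable — minimal violating prefix: 18 events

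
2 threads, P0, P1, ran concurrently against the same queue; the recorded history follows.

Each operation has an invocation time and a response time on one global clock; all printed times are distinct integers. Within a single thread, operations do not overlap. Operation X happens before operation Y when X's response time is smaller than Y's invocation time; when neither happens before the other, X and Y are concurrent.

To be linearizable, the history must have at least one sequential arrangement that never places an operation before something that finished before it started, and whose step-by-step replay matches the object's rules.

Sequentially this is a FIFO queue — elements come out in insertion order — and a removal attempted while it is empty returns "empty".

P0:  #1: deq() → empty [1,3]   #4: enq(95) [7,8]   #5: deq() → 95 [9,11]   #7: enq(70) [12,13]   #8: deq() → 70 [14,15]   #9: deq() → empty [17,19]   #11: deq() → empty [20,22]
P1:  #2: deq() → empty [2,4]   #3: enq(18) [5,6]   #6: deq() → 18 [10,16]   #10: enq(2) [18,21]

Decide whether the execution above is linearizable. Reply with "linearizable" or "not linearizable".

one valid linearization: #1, #2, #3, #4, #6, #5, #7, #8, #9, #11, #10
after step 1 (#1 deq() → empty): queue <>
after step 2 (#2 deq() → empty): queue <>
after step 3 (#3 enq(18)): queue <18>
after step 4 (#4 enq(95)): queue <18,95>
after step 5 (#6 deq() → 18): queue <95>
after step 6 (#5 deq() → 95): queue <>
after step 7 (#7 enq(70)): queue <70>
after step 8 (#8 deq() → 70): queue <>
after step 9 (#9 deq() → empty): queue <>
after step 10 (#11 deq() → empty): queue <>
after step 11 (#10 enq(2)): queue <2>

linearizable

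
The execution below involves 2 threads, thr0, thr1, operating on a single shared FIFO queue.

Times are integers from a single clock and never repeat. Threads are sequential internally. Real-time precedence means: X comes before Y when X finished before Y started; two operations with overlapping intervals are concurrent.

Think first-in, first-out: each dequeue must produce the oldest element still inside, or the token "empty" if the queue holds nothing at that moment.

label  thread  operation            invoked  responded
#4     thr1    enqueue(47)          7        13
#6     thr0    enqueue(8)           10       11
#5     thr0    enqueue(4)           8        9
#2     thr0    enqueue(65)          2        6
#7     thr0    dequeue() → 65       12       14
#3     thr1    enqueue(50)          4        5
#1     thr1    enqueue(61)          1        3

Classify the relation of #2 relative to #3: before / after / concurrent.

concurrent

#2 spans [2,6], #3 spans [4,5]
the intervals overlap in both directions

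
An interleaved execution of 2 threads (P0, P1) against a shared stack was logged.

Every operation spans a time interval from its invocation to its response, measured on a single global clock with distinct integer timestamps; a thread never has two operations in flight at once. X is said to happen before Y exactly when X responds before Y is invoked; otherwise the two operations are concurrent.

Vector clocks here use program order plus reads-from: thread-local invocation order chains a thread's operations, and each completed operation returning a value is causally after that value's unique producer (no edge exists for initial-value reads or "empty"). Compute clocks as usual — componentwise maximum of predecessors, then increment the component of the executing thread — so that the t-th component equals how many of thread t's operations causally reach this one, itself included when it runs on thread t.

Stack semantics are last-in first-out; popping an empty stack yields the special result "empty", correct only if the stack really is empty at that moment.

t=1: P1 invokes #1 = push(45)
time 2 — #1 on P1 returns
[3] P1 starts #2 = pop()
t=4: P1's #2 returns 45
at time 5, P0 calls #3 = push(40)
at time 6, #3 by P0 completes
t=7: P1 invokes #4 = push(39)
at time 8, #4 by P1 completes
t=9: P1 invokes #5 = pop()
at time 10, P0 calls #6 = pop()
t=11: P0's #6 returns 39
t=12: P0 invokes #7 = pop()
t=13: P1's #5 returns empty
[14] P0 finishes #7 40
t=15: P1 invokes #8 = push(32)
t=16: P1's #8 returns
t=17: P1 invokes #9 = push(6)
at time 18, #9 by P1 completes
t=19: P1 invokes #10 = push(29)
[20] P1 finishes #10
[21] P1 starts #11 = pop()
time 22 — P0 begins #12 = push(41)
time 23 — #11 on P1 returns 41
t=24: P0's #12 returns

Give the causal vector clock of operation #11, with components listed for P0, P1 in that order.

(4, 8)

invoked at 1, #1 has no predecessors; its own P1 bump gives (0, 1)
invoked at 5, #3 has no predecessors; its own P0 bump gives (1, 0)
from VC(#1)=(0, 1), #2 (invoked 3) maxes components and bumps P1 → (0, 2)
from VC(#2)=(0, 2), #4 (invoked 7) maxes components and bumps P1 → (0, 3)
from VC(#4)=(0, 3), #5 (invoked 9) maxes components and bumps P1 → (0, 4)
from VC(#5)=(0, 4), #8 (invoked 15) maxes components and bumps P1 → (0, 5)
from VC(#3)=(1, 0), VC(#4)=(0, 3), #6 (invoked 10) maxes components and bumps P0 → (2, 3)
from VC(#8)=(0, 5), #9 (invoked 17) maxes components and bumps P1 → (0, 6)
from VC(#3)=(1, 0), VC(#6)=(2, 3), #7 (invoked 12) maxes components and bumps P0 → (3, 3)
from VC(#9)=(0, 6), #10 (invoked 19) maxes components and bumps P1 → (0, 7)
from VC(#7)=(3, 3), #12 (invoked 22) maxes components and bumps P0 → (4, 3)
from VC(#10)=(0, 7), VC(#12)=(4, 3), #11 (invoked 21) maxes components and bumps P1 → (4, 8)
target: VC(#11) = (4, 8)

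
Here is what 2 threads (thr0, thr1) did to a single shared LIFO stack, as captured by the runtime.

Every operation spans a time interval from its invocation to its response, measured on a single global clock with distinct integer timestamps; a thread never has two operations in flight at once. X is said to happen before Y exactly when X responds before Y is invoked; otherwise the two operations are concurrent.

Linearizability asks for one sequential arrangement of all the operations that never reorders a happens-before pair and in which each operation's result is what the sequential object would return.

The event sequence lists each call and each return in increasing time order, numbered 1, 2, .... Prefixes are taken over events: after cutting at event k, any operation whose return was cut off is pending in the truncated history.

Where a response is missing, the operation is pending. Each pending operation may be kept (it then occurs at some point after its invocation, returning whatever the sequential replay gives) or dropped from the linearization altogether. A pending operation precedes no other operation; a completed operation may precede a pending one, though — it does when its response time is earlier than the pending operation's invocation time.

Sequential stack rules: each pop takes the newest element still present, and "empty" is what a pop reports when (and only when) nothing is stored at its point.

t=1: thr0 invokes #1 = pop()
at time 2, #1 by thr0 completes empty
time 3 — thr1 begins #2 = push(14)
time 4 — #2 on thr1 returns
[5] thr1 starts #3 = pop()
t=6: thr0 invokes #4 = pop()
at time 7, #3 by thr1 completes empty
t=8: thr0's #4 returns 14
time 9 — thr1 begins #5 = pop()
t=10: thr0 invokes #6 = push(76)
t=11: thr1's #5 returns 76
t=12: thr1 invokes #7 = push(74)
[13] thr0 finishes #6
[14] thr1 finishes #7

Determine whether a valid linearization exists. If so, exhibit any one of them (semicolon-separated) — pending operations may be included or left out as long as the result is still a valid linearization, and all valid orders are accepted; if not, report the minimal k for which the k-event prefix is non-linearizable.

linearizable — witness: #1; #2; #4; #3; #6; #5; #7

1. #1 pop() → empty, leaving stack <>
2. #2 push(14), leaving stack <14>
3. #4 pop() → 14, leaving stack <>
4. #3 pop() → empty, leaving stack <>
5. #6 push(76), leaving stack <76>
6. #5 pop() → 76, leaving stack <>
7. #7 push(74), leaving stack <74>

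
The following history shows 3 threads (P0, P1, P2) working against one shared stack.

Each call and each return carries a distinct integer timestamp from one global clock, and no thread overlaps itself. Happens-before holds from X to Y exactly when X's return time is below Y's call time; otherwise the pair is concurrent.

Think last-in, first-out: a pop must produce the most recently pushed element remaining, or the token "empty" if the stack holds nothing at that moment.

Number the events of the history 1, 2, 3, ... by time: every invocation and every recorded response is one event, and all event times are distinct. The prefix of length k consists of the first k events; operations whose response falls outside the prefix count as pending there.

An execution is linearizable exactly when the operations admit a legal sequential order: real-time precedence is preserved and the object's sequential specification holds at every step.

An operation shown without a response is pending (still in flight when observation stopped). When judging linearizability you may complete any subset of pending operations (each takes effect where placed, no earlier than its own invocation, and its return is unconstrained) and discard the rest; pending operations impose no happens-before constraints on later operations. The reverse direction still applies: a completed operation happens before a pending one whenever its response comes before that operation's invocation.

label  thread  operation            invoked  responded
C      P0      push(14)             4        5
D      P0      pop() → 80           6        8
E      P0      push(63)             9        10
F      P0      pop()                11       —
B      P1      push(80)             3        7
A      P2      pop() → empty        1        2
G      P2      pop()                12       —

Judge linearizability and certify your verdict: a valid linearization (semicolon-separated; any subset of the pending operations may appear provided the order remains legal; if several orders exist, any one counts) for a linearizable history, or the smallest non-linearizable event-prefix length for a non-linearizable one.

step 1: A pop() → empty — stack <>
step 2: C push(14) — stack <14>
step 3: B push(80) — stack <14,80>
step 4: D pop() → 80 — stack <14>
step 5: E push(63) — stack <14,63>

linearizable — witness: A; C; B; D; E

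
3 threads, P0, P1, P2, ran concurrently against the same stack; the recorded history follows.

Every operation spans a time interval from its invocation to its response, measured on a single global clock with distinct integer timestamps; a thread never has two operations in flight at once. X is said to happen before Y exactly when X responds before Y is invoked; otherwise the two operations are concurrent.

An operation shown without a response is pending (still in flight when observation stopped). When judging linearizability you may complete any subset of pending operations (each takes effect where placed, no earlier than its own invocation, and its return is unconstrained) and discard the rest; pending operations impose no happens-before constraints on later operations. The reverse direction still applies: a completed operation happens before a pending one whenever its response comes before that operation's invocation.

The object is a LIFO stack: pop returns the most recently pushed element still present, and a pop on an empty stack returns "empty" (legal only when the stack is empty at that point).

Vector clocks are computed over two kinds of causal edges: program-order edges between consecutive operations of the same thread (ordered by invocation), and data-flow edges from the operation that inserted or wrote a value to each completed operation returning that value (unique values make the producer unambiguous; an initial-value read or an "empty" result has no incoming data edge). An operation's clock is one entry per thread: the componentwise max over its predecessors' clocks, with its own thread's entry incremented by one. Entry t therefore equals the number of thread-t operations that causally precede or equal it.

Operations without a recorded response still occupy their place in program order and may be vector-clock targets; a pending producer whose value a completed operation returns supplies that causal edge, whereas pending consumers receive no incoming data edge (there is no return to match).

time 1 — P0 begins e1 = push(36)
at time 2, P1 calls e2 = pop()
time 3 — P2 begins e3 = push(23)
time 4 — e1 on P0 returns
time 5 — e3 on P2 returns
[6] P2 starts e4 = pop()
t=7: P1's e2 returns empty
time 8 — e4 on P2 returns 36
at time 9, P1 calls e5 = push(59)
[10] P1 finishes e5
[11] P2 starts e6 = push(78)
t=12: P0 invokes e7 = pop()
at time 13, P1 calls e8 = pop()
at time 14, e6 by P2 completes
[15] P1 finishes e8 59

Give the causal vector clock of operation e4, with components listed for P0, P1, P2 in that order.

(1, 0, 2)

invoked at 3, e3 has no predecessors; its own P2 bump gives (0, 0, 1)
invoked at 2, e2 has no predecessors; its own P1 bump gives (0, 1, 0)
invoked at 1, e1 has no predecessors; its own P0 bump gives (1, 0, 0)
from VC(e2)=(0, 1, 0), e5 (invoked 9) maxes components and bumps P1 → (0, 2, 0)
from VC(e1)=(1, 0, 0), e7 (invoked 12) maxes components and bumps P0 → (2, 0, 0)
from VC(e5)=(0, 2, 0), e8 (invoked 13) maxes components and bumps P1 → (0, 3, 0)
from VC(e1)=(1, 0, 0), VC(e3)=(0, 0, 1), e4 (invoked 6) maxes components and bumps P2 → (1, 0, 2)
from VC(e4)=(1, 0, 2), e6 (invoked 11) maxes components and bumps P2 → (1, 0, 3)
target: VC(e4) = (1, 0, 2)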